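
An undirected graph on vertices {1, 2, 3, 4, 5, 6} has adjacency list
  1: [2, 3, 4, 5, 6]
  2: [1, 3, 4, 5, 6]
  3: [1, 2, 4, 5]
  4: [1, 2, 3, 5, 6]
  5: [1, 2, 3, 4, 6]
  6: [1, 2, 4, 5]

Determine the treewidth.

A width-4 tree decomposition is:
Bags: B1 = {1, 2, 3, 4, 5}  B2 = {1, 2, 4, 5, 6}
Tree: B1–B2
Every bag has size at most 5, so the width is 5 − 1 = 4 and tw(G) ≤ 4. For the lower bound, the 5 vertices {1, 2, 3, 4, 5} are pairwise adjacent, and any tree decomposition puts a clique entirely inside one bag — forcing width ≥ 4. The upper and lower bounds meet at 4, so that is the treewidth.

4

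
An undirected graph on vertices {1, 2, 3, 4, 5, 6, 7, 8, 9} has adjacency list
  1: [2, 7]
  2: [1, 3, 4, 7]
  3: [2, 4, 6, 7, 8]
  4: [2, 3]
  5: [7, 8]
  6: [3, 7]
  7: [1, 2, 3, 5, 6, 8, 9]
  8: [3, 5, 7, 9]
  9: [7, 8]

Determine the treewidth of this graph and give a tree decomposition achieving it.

Treewidth 2.
One such decomposition:
Bags: B1 = {3, 7, 8}  B2 = {3, 6, 7}  B3 = {5, 7, 8}  B4 = {2, 3, 7}  B5 = {7, 8, 9}  B6 = {1, 2, 7}  B7 = {2, 3, 4}
Tree: B1–B2, B1–B3, B2–B4, B1–B5, B4–B6, B4–B7

The largest bag has 3 vertices, giving width 2; this decomposition certifies tw(G) ≤ 2. On the other hand G contains the 3-clique {2, 3, 4}. A clique must lie in a single bag of any decomposition, so no decomposition can have width below 2. Hence tw(G) = 2 exactly.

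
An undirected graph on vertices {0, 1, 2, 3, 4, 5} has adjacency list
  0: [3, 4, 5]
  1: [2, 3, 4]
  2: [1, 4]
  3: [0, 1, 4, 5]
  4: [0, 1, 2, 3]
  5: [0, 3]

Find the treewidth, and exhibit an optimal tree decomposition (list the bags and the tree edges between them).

Treewidth 2.
One optimal decomposition is:
Bags: B1 = {1, 2, 4}  B2 = {1, 3, 4}  B3 = {0, 3, 4}  B4 = {0, 3, 5}
Tree: B1–B2, B2–B3, B3–B4

The largest bag has 3 vertices, giving width 2; this decomposition certifies tw(G) ≤ 2. For the lower bound, the 3 vertices {1, 2, 4} are pairwise adjacent, and any tree decomposition puts a clique entirely inside one bag — forcing width ≥ 2. Hence tw(G) = 2 exactly.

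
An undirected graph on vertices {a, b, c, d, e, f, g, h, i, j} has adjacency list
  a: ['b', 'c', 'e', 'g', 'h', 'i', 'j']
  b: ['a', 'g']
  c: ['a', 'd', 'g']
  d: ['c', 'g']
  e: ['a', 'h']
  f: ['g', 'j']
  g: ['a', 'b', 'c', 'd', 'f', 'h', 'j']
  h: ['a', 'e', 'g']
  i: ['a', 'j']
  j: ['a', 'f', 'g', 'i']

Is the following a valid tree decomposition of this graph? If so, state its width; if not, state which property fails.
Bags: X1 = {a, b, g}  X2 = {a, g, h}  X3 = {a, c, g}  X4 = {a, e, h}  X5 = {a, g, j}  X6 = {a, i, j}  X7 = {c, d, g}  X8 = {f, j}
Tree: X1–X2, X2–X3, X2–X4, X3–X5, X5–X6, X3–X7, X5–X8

No — edge (g,f) lies in no bag.

A tree decomposition must satisfy three properties: every vertex lies in some bag; for every edge, both endpoints lie together in some bag; and for every vertex, the bags containing it form a connected subtree. Here edge (g,f) lies in no bag, so the decomposition is invalid.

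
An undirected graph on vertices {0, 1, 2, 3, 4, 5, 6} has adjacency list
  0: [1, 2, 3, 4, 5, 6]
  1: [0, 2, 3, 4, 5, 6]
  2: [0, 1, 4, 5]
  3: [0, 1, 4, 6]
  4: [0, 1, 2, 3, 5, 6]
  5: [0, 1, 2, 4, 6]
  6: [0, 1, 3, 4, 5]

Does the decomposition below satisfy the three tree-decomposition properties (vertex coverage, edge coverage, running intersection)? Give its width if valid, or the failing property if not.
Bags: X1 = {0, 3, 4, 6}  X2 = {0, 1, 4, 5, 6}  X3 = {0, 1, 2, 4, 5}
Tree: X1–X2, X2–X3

No — edge (1,3) lies in no bag.

A tree decomposition must satisfy three properties: every vertex lies in some bag; for every edge, both endpoints lie together in some bag; and for every vertex, the bags containing it form a connected subtree. Here edge (1,3) lies in no bag, so the decomposition is invalid.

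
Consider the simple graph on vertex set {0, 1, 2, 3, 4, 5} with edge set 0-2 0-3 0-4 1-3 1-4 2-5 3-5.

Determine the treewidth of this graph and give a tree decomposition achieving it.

Treewidth 2.
Bags: B1 = {1, 3, 4}  B2 = {0, 3, 4}  B3 = {0, 3, 5}  B4 = {0, 2, 5}
Tree: B1–B2, B2–B3, B3–B4

Each bag holds 3 vertices, so the decomposition has width 2, which upper-bounds the treewidth. For the lower bound, G contains the cycle 1–4–0–3–1, so G is not a forest; only forests have treewidth ≤ 1, hence tw(G) ≥ 2. Therefore the treewidth is 2.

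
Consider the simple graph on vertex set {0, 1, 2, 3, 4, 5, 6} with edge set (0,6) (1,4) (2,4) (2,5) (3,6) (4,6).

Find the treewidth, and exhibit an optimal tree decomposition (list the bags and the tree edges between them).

Treewidth 1.
One optimal decomposition is:
Bags: B1 = {4, 6}  B2 = {2, 4}  B3 = {2, 5}  B4 = {3, 6}  B5 = {0, 6}  B6 = {1, 4}
Tree: B1–B2, B2–B3, B1–B4, B1–B5, B1–B6

The largest bag has 2 vertices, giving width 1; this decomposition certifies tw(G) ≤ 1. Since G has at least one edge (e.g. 4–6), it is not an edgeless graph, so tw(G) ≥ 1. Combining the bounds, tw(G) = 1.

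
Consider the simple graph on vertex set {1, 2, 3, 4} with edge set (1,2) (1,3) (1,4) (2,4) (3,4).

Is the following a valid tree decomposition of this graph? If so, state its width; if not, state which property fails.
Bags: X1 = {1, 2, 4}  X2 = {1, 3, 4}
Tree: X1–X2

Yes; width 2.

Checking the three conditions: (i) the bags cover all of {1, 2, 3, 4}; (ii) for each edge, some bag contains both endpoints; (iii) the bags containing any fixed vertex form a subtree. All hold, so the decomposition is valid with width 3 − 1 = 2.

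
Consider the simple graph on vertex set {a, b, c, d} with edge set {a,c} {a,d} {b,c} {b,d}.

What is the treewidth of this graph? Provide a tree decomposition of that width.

Treewidth 2.
One optimal decomposition is:
Bags: B1 = {a, b, d}  B2 = {a, b, c}
Tree: B1–B2

Each bag holds 3 vertices, so the decomposition has width 2, which upper-bounds the treewidth. The edges a–d–b–c–a form a cycle, so G is not a tree and its treewidth is at least 2. Hence tw(G) = 2 exactly.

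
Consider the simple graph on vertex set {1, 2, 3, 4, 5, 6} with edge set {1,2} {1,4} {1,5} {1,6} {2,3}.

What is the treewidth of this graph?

A width-1 tree decomposition is:
Bags: B1 = {1, 2}  B2 = {1, 4}  B3 = {1, 6}  B4 = {1, 5}  B5 = {2, 3}
Tree: B1–B2, B2–B3, B2–B4, B1–B5
The largest bag has 2 vertices, giving width 1; this decomposition certifies tw(G) ≤ 1. Since G has at least one edge (e.g. 2–1), it is not an edgeless graph, so tw(G) ≥ 1. Combining the bounds, tw(G) = 1.

1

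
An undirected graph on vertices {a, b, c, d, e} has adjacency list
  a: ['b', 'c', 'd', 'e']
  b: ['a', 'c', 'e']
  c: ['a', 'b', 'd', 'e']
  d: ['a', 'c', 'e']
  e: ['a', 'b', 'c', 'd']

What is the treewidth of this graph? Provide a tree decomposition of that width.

Every bag has size at most 4, so the width is 4 − 1 = 3 and tw(G) ≤ 3. Conversely, {a, c, d, e} is a clique of size 4, and the vertices of any clique must share a bag in every tree decomposition; so some bag has ≥ 4 vertices and tw(G) ≥ 3. Hence tw(G) = 3 exactly.

Treewidth 3.
Bags: B1 = {a, b, c, e}  B2 = {a, c, d, e}
Tree: B1–B2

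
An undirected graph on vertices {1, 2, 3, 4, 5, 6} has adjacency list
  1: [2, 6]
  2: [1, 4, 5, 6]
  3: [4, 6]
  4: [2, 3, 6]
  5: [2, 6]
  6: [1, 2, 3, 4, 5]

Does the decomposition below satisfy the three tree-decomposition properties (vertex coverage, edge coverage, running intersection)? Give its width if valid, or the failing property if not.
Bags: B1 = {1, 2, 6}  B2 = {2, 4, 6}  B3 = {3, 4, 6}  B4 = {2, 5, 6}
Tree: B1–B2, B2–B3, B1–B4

Yes; width 2.

Checking the three conditions: (i) the bags cover all of {1, 2, 3, 4, 5, 6}; (ii) for each edge, some bag contains both endpoints; (iii) the bags containing any fixed vertex form a subtree. All hold, so the decomposition is valid with width 3 − 1 = 2.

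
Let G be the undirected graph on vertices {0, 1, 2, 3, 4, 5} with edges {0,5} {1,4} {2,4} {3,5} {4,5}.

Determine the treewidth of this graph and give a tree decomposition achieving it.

Each bag holds 2 vertices, so the decomposition has width 1, which upper-bounds the treewidth. Since G has at least one edge (e.g. 4–5), it is not an edgeless graph, so tw(G) ≥ 1. Combining the bounds, tw(G) = 1.

Treewidth 1.
One such decomposition:
Bags: B1 = {4, 5}  B2 = {1, 4}  B3 = {0, 5}  B4 = {3, 5}  B5 = {2, 4}
Tree: B1–B2, B1–B3, B1–B4, B1–B5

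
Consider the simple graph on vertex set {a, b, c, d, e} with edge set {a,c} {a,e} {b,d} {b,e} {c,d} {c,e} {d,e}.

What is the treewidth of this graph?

A width-2 tree decomposition is:
Bags: B1 = {b, d, e}  B2 = {c, d, e}  B3 = {a, c, e}
Tree: B1–B2, B2–B3
Each bag holds 3 vertices, so the decomposition has width 2, which upper-bounds the treewidth. For the lower bound, the 3 vertices {c, d, e} are pairwise adjacent, and any tree decomposition puts a clique entirely inside one bag — forcing width ≥ 2. Combining the bounds, tw(G) = 2.

2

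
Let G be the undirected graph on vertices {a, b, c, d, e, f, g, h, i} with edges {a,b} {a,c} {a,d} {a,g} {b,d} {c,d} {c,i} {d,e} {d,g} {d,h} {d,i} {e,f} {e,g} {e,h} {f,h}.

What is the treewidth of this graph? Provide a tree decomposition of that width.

Treewidth 2.
Bags: B1 = {a, d, g}  B2 = {d, e, g}  B3 = {d, e, h}  B4 = {e, f, h}  B5 = {a, c, d}  B6 = {c, d, i}  B7 = {a, b, d}
Tree: B1–B2, B2–B3, B3–B4, B1–B5, B5–B6, B5–B7

Each bag holds 3 vertices, so the decomposition has width 2, which upper-bounds the treewidth. Conversely, {d, e, g} is a clique of size 3, and the vertices of any clique must share a bag in every tree decomposition; so some bag has ≥ 3 vertices and tw(G) ≥ 2. Combining the bounds, tw(G) = 2.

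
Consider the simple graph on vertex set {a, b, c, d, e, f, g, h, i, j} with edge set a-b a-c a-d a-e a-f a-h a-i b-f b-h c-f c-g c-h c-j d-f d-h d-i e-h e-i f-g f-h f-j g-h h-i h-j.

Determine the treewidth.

3

A width-3 tree decomposition is:
Bags: B1 = {a, d, f, h}  B2 = {a, b, f, h}  B3 = {a, c, f, h}  B4 = {a, d, h, i}  B5 = {c, f, h, j}  B6 = {a, e, h, i}  B7 = {c, f, g, h}
Tree: B1–B2, B1–B3, B1–B4, B3–B5, B4–B6, B3–B7
Every bag has size at most 4, so the width is 4 − 1 = 3 and tw(G) ≤ 3. On the other hand G contains the 4-clique {a, e, h, i}. A clique must lie in a single bag of any decomposition, so no decomposition can have width below 3. Therefore the treewidth is 3.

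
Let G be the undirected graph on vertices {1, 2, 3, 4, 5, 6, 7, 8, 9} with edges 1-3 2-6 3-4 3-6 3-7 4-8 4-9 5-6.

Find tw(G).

1

A width-1 tree decomposition is:
Bags: B1 = {3, 6}  B2 = {3, 4}  B3 = {1, 3}  B4 = {4, 9}  B5 = {3, 7}  B6 = {5, 6}  B7 = {2, 6}  B8 = {4, 8}
Tree: B1–B2, B1–B3, B2–B4, B1–B5, B1–B6, B6–B7, B4–B8
Every bag has size at most 2, so the width is 2 − 1 = 1 and tw(G) ≤ 1. G has an edge, so its treewidth is at least 1. The upper and lower bounds meet at 1, so that is the treewidth.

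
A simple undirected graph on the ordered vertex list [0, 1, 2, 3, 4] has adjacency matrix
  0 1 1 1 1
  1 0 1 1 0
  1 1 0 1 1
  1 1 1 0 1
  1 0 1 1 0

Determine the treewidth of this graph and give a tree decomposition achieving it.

Every bag has size at most 4, so the width is 4 − 1 = 3 and tw(G) ≤ 3. On the other hand G contains the 4-clique {0, 1, 2, 3}. A clique must lie in a single bag of any decomposition, so no decomposition can have width below 3. Hence tw(G) = 3 exactly.

Treewidth 3.
One optimal decomposition is:
Bags: B1 = {0, 2, 3, 4}  B2 = {0, 1, 2, 3}
Tree: B1–B2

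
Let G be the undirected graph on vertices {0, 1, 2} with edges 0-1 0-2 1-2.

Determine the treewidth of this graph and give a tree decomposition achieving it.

Treewidth 2.
Bags: B1 = {0, 1, 2}
Tree: (single bag)

A single bag containing all 3 vertices is trivially a valid decomposition of width 2. For the lower bound, the 3 vertices {0, 1, 2} are pairwise adjacent, and any tree decomposition puts a clique entirely inside one bag — forcing width ≥ 2. The upper and lower bounds meet at 2, so that is the treewidth.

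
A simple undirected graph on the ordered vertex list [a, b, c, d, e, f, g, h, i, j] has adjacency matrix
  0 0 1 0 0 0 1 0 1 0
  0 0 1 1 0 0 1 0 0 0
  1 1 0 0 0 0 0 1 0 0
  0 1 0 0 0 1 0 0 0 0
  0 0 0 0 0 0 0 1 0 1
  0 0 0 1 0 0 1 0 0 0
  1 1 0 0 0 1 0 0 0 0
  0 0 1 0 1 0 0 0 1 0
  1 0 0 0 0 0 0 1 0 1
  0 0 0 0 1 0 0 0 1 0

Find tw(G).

2

A width-2 tree decomposition is:
Bags: B1 = {e, i, j}  B2 = {e, h, i}  B3 = {a, h, i}  B4 = {a, c, h}  B5 = {a, c, g}  B6 = {b, c, g}  B7 = {b, f, g}  B8 = {b, d, f}
Tree: B1–B2, B2–B3, B3–B4, B4–B5, B5–B6, B6–B7, B7–B8
Every bag has size at most 3, so the width is 3 − 1 = 2 and tw(G) ≤ 2. For the lower bound, G contains the cycle j–e–h–i–j, so G is not a forest; only forests have treewidth ≤ 1, hence tw(G) ≥ 2. The upper and lower bounds meet at 2, so that is the treewidth.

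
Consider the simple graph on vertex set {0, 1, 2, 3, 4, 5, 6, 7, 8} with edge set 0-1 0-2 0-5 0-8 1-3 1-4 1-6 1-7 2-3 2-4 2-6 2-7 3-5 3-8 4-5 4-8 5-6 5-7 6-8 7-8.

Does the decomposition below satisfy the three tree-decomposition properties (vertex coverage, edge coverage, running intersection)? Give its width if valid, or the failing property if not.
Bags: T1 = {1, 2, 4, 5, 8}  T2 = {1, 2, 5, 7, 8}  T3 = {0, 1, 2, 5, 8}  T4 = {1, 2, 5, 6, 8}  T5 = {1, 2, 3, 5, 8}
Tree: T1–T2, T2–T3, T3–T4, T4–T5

Vertex coverage: the bags together contain {0, 1, 2, 3, 4, 5, 6, 7, 8}, the full vertex set. Edge coverage: each edge of G has both endpoints in at least one bag. Running intersection: for every vertex, the bags containing it form a connected subtree. All three properties hold, so this is a valid tree decomposition of width max|bag| − 1 = 4, and hence tw(G) ≤ 4.

Yes; width 4.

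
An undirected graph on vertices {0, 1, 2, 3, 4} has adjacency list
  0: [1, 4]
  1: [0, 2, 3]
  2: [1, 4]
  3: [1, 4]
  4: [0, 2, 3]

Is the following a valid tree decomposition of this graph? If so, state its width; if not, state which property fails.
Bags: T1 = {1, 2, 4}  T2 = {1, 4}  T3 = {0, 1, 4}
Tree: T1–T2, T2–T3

No — vertex 3 appears in no bag.

A tree decomposition must satisfy three properties: every vertex lies in some bag; for every edge, both endpoints lie together in some bag; and for every vertex, the bags containing it form a connected subtree. Here vertex 3 appears in no bag, so the decomposition is invalid.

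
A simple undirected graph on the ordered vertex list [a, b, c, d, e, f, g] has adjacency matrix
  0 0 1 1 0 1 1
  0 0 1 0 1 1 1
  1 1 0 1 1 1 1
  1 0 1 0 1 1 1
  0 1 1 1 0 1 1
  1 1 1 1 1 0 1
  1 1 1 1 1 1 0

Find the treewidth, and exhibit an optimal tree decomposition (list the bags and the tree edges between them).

Every bag has size at most 5, so the width is 5 − 1 = 4 and tw(G) ≤ 4. For the lower bound, the 5 vertices {c, d, e, f, g} are pairwise adjacent, and any tree decomposition puts a clique entirely inside one bag — forcing width ≥ 4. Hence tw(G) = 4 exactly.

Treewidth 4.
One optimal decomposition is:
Bags: B1 = {a, c, d, f, g}  B2 = {c, d, e, f, g}  B3 = {b, c, e, f, g}
Tree: B1–B2, B2–B3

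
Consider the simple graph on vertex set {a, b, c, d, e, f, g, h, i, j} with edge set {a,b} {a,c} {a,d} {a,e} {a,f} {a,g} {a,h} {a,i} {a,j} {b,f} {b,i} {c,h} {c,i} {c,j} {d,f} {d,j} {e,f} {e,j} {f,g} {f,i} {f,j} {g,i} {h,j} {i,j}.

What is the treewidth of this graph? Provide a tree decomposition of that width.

Treewidth 3.
One optimal decomposition is:
Bags: B1 = {a, f, i, j}  B2 = {a, c, i, j}  B3 = {a, e, f, j}  B4 = {a, b, f, i}  B5 = {a, d, f, j}  B6 = {a, f, g, i}  B7 = {a, c, h, j}
Tree: B1–B2, B1–B3, B1–B4, B3–B5, B4–B6, B2–B7

Every bag has size at most 4, so the width is 4 − 1 = 3 and tw(G) ≤ 3. For the lower bound, the 4 vertices {a, c, h, j} are pairwise adjacent, and any tree decomposition puts a clique entirely inside one bag — forcing width ≥ 3. Therefore the treewidth is 3.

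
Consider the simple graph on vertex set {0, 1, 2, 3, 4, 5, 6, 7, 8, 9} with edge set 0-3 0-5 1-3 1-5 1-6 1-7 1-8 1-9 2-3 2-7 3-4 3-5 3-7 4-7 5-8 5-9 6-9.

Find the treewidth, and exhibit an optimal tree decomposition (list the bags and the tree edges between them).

Treewidth 2.
Bags: B1 = {0, 3, 5}  B2 = {1, 3, 5}  B3 = {1, 3, 7}  B4 = {2, 3, 7}  B5 = {1, 5, 8}  B6 = {1, 5, 9}  B7 = {1, 6, 9}  B8 = {3, 4, 7}
Tree: B1–B2, B2–B3, B3–B4, B2–B5, B2–B6, B6–B7, B3–B8

The largest bag has 3 vertices, giving width 2; this decomposition certifies tw(G) ≤ 2. On the other hand G contains the 3-clique {0, 3, 5}. A clique must lie in a single bag of any decomposition, so no decomposition can have width below 2. The upper and lower bounds meet at 2, so that is the treewidth.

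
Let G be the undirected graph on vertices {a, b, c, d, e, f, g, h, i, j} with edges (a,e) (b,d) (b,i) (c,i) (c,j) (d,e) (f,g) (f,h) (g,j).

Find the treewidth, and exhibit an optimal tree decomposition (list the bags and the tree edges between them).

Each bag holds 2 vertices, so the decomposition has width 1, which upper-bounds the treewidth. G has an edge, so its treewidth is at least 1. Therefore the treewidth is 1.

Treewidth 1.
One optimal decomposition is:
Bags: B1 = {a, e}  B2 = {d, e}  B3 = {b, d}  B4 = {b, i}  B5 = {c, i}  B6 = {c, j}  B7 = {g, j}  B8 = {f, g}  B9 = {f, h}
Tree: B1–B2, B2–B3, B3–B4, B4–B5, B5–B6, B6–B7, B7–B8, B8–B9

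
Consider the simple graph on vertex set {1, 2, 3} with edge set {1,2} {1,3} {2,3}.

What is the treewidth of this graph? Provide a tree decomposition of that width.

With just one bag of size 3, the width is 3 − 1 = 2, so tw(G) ≤ 2. On the other hand G contains the 3-clique {1, 2, 3}. A clique must lie in a single bag of any decomposition, so no decomposition can have width below 2. Hence tw(G) = 2 exactly.

Treewidth 2.
Bags: B1 = {1, 2, 3}
Tree: (single bag)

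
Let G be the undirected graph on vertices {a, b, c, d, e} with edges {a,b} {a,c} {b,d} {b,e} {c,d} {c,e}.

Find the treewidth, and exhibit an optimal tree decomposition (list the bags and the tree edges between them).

Treewidth 2.
One optimal decomposition is:
Bags: B1 = {b, c, d}  B2 = {b, c, e}  B3 = {a, b, c}
Tree: B1–B2, B2–B3

The largest bag has 3 vertices, giving width 2; this decomposition certifies tw(G) ≤ 2. For the lower bound, G contains the cycle d–c–e–b–d, so G is not a forest; only forests have treewidth ≤ 1, hence tw(G) ≥ 2. Combining the bounds, tw(G) = 2.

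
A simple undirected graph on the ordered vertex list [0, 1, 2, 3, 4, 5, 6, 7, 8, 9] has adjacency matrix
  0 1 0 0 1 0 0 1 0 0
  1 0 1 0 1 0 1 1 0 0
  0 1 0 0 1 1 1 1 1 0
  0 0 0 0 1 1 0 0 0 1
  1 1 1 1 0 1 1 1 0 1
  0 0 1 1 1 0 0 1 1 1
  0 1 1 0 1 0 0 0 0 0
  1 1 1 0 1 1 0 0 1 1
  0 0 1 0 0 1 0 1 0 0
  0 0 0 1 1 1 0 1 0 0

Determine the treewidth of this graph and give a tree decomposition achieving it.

Treewidth 3.
One optimal decomposition is:
Bags: B1 = {1, 2, 4, 7}  B2 = {2, 4, 5, 7}  B3 = {2, 5, 7, 8}  B4 = {0, 1, 4, 7}  B5 = {1, 2, 4, 6}  B6 = {4, 5, 7, 9}  B7 = {3, 4, 5, 9}
Tree: B1–B2, B2–B3, B1–B4, B1–B5, B2–B6, B6–B7

Every bag has size at most 4, so the width is 4 − 1 = 3 and tw(G) ≤ 3. Conversely, {2, 5, 7, 8} is a clique of size 4, and the vertices of any clique must share a bag in every tree decomposition; so some bag has ≥ 4 vertices and tw(G) ≥ 3. Hence tw(G) = 3 exactly.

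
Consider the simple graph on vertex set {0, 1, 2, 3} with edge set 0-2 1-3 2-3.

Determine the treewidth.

1

A width-1 tree decomposition is:
Bags: B1 = {2, 3}  B2 = {0, 2}  B3 = {1, 3}
Tree: B1–B2, B1–B3
Each bag holds 2 vertices, so the decomposition has width 1, which upper-bounds the treewidth. Since G has at least one edge (e.g. 3–2), it is not an edgeless graph, so tw(G) ≥ 1. Therefore the treewidth is 1.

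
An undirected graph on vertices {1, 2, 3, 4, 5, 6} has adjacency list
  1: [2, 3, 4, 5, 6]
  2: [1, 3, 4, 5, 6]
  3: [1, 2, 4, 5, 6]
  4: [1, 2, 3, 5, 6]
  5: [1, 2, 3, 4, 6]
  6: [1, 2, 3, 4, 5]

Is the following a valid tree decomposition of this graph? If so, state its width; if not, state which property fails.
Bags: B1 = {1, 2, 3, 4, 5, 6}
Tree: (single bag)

Vertex coverage: the bags together contain {1, 2, 3, 4, 5, 6}, the full vertex set. Edge coverage: each edge of G has both endpoints in at least one bag. Running intersection: for every vertex, the bags containing it form a connected subtree. All three properties hold, so this is a valid tree decomposition of width max|bag| − 1 = 5, and hence tw(G) ≤ 5.

Yes; width 5.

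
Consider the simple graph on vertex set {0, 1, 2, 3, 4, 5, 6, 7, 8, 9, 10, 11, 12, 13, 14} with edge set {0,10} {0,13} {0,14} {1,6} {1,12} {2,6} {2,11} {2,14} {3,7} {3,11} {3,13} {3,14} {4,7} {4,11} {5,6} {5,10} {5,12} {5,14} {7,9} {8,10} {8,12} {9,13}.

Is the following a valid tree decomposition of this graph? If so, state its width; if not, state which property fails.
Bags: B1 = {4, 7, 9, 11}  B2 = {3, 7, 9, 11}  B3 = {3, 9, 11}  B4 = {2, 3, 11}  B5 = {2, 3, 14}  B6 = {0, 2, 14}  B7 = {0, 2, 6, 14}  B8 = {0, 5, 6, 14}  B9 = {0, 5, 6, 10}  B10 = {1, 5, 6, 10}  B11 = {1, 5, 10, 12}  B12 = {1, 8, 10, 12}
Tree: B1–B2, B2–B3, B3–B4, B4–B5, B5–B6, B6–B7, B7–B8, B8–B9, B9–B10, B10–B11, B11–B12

No — vertex 13 appears in no bag.

A tree decomposition must satisfy three properties: every vertex lies in some bag; for every edge, both endpoints lie together in some bag; and for every vertex, the bags containing it form a connected subtree. Here vertex 13 appears in no bag, so the decomposition is invalid.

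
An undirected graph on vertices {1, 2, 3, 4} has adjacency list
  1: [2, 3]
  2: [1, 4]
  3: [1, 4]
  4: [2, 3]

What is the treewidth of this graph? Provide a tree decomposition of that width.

Treewidth 2.
One optimal decomposition is:
Bags: B1 = {1, 3, 4}  B2 = {1, 2, 4}
Tree: B1–B2

Each bag holds 3 vertices, so the decomposition has width 2, which upper-bounds the treewidth. For the lower bound, G contains the cycle 4–3–1–2–4, so G is not a forest; only forests have treewidth ≤ 1, hence tw(G) ≥ 2. The upper and lower bounds meet at 2, so that is the treewidth.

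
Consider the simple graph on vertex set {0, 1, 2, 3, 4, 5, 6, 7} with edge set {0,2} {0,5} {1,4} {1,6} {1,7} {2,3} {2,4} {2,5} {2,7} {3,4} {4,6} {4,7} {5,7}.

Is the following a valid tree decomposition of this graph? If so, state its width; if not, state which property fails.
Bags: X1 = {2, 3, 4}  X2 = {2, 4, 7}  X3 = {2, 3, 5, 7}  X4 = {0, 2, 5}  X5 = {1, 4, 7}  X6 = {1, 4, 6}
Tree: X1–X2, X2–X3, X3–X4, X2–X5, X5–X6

A tree decomposition must satisfy three properties: every vertex lies in some bag; for every edge, both endpoints lie together in some bag; and for every vertex, the bags containing it form a connected subtree. Here bags containing vertex 3 are not connected in the tree, so the decomposition is invalid.

No — bags containing vertex 3 are not connected in the tree.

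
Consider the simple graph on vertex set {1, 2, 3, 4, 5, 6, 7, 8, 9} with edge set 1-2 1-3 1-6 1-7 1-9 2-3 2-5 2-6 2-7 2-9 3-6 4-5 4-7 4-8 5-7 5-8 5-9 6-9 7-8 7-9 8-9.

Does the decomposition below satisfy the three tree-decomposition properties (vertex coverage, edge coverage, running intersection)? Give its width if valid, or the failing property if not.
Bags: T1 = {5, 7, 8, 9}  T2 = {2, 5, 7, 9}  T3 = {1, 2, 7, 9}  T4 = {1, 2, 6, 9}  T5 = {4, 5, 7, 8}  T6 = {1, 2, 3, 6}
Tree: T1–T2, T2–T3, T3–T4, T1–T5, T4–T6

Yes; width 3.

Every vertex of G appears in some bag (union = {1, 2, 3, 4, 5, 6, 7, 8, 9}); every edge is covered by a bag; and for each vertex v the set of bags containing v is connected in the bag tree. The decomposition is therefore valid. The largest bag has 4 vertices, so the width is 3.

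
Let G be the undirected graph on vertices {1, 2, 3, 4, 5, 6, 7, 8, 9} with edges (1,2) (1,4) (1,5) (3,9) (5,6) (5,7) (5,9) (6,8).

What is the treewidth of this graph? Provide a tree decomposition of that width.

Treewidth 1.
One optimal decomposition is:
Bags: B1 = {5, 9}  B2 = {1, 5}  B3 = {1, 4}  B4 = {1, 2}  B5 = {5, 6}  B6 = {6, 8}  B7 = {5, 7}  B8 = {3, 9}
Tree: B1–B2, B2–B3, B3–B4, B2–B5, B5–B6, B1–B7, B1–B8

Every bag has size at most 2, so the width is 2 − 1 = 1 and tw(G) ≤ 1. Any graph with an edge has treewidth ≥ 1, and G has the edge 9–5. The upper and lower bounds meet at 1, so that is the treewidth.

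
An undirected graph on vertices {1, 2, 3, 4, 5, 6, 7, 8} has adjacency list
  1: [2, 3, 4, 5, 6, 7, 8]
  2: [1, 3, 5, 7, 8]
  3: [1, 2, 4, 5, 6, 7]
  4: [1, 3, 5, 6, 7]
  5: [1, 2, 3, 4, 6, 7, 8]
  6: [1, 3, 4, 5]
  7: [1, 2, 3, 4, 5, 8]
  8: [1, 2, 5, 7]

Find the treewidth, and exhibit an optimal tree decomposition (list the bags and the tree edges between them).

Each bag holds 5 vertices, so the decomposition has width 4, which upper-bounds the treewidth. Conversely, {1, 2, 5, 7, 8} is a clique of size 5, and the vertices of any clique must share a bag in every tree decomposition; so some bag has ≥ 5 vertices and tw(G) ≥ 4. Therefore the treewidth is 4.

Treewidth 4.
One such decomposition:
Bags: B1 = {1, 3, 4, 5, 7}  B2 = {1, 3, 4, 5, 6}  B3 = {1, 2, 3, 5, 7}  B4 = {1, 2, 5, 7, 8}
Tree: B1–B2, B1–B3, B3–B4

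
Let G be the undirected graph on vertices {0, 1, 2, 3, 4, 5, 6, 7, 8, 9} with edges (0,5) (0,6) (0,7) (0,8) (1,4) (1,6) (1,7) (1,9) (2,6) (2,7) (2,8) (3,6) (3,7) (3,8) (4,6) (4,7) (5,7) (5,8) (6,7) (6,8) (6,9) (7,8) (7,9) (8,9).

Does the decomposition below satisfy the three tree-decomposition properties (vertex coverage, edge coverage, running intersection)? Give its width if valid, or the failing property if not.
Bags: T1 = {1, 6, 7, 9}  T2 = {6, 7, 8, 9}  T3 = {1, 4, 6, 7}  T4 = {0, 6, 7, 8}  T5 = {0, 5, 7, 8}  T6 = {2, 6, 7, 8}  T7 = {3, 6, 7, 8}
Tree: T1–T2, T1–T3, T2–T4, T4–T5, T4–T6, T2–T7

Every vertex of G appears in some bag (union = {0, 1, 2, 3, 4, 5, 6, 7, 8, 9}); every edge is covered by a bag; and for each vertex v the set of bags containing v is connected in the bag tree. The decomposition is therefore valid. The largest bag has 4 vertices, so the width is 3.

Yes; width 3.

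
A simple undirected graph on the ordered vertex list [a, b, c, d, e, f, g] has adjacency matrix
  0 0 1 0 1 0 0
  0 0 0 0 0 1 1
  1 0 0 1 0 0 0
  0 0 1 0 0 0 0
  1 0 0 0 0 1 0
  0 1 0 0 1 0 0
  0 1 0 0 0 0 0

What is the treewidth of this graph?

A width-1 tree decomposition is:
Bags: B1 = {b, g}  B2 = {b, f}  B3 = {e, f}  B4 = {a, e}  B5 = {a, c}  B6 = {c, d}
Tree: B1–B2, B2–B3, B3–B4, B4–B5, B5–B6
The largest bag has 2 vertices, giving width 1; this decomposition certifies tw(G) ≤ 1. Since G has at least one edge (e.g. g–b), it is not an edgeless graph, so tw(G) ≥ 1. The upper and lower bounds meet at 1, so that is the treewidth.

1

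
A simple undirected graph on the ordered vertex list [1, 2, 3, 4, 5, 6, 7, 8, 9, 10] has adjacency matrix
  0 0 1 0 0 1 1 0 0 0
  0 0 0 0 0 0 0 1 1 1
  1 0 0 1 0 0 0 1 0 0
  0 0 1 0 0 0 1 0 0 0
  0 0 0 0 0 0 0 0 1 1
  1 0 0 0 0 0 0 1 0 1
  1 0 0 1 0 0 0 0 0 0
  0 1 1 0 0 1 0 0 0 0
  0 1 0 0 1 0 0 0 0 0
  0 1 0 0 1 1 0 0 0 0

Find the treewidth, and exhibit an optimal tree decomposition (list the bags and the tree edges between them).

The largest bag has 3 vertices, giving width 2; this decomposition certifies tw(G) ≤ 2. Since 9–5–10–2–9 is a cycle in G, G is not acyclic. Forests are exactly the graphs of treewidth ≤ 1, so tw(G) ≥ 2. Hence tw(G) = 2 exactly.

Treewidth 2.
One optimal decomposition is:
Bags: B1 = {2, 5, 9}  B2 = {2, 5, 10}  B3 = {2, 8, 10}  B4 = {6, 8, 10}  B5 = {3, 6, 8}  B6 = {1, 3, 6}  B7 = {1, 3, 4}  B8 = {1, 4, 7}
Tree: B1–B2, B2–B3, B3–B4, B4–B5, B5–B6, B6–B7, B7–B8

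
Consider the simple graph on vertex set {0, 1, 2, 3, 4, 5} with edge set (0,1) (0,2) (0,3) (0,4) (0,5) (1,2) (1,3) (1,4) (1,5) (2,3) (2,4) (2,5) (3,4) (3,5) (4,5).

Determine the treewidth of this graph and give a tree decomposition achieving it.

A single bag containing all 6 vertices is trivially a valid decomposition of width 5. On the other hand G contains the 6-clique {0, 1, 2, 3, 4, 5}. A clique must lie in a single bag of any decomposition, so no decomposition can have width below 5. The upper and lower bounds meet at 5, so that is the treewidth.

Treewidth 5.
One such decomposition:
Bags: B1 = {0, 1, 2, 3, 4, 5}
Tree: (single bag)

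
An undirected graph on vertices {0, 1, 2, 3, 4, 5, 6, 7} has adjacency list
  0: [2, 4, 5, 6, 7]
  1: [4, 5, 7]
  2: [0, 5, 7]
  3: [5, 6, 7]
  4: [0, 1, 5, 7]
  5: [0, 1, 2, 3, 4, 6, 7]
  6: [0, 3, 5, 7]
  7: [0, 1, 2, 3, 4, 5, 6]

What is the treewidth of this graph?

3

A width-3 tree decomposition is:
Bags: B1 = {0, 5, 6, 7}  B2 = {0, 2, 5, 7}  B3 = {3, 5, 6, 7}  B4 = {0, 4, 5, 7}  B5 = {1, 4, 5, 7}
Tree: B1–B2, B1–B3, B1–B4, B4–B5
The largest bag has 4 vertices, giving width 3; this decomposition certifies tw(G) ≤ 3. For the lower bound, the 4 vertices {0, 2, 5, 7} are pairwise adjacent, and any tree decomposition puts a clique entirely inside one bag — forcing width ≥ 3. Hence tw(G) = 3 exactly.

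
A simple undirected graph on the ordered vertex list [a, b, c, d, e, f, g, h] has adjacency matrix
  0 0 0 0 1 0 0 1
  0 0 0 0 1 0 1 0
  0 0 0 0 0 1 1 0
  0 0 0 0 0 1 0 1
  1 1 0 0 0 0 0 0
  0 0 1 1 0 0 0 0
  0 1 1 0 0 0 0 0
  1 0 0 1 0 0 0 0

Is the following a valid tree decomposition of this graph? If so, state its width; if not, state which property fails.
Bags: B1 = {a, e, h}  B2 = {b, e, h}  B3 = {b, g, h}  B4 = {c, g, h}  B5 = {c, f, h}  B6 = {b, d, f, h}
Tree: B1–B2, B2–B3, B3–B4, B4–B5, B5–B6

A tree decomposition must satisfy three properties: every vertex lies in some bag; for every edge, both endpoints lie together in some bag; and for every vertex, the bags containing it form a connected subtree. Here bags containing vertex b are not connected in the tree, so the decomposition is invalid.

No — bags containing vertex b are not connected in the tree.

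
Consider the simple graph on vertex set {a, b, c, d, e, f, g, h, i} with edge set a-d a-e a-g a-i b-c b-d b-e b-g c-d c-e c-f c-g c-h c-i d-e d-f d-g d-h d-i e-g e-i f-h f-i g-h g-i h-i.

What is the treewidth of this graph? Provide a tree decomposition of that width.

The largest bag has 5 vertices, giving width 4; this decomposition certifies tw(G) ≤ 4. On the other hand G contains the 5-clique {b, c, d, e, g}. A clique must lie in a single bag of any decomposition, so no decomposition can have width below 4. Combining the bounds, tw(G) = 4.

Treewidth 4.
One optimal decomposition is:
Bags: B1 = {c, d, g, h, i}  B2 = {c, d, e, g, i}  B3 = {b, c, d, e, g}  B4 = {a, d, e, g, i}  B5 = {c, d, f, h, i}
Tree: B1–B2, B2–B3, B2–B4, B1–B5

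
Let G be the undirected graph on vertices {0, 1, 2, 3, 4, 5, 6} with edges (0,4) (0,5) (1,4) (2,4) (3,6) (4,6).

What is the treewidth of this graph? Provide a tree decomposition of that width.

Every bag has size at most 2, so the width is 2 − 1 = 1 and tw(G) ≤ 1. Since G has at least one edge (e.g. 6–4), it is not an edgeless graph, so tw(G) ≥ 1. Combining the bounds, tw(G) = 1.

Treewidth 1.
One such decomposition:
Bags: B1 = {4, 6}  B2 = {3, 6}  B3 = {2, 4}  B4 = {0, 4}  B5 = {1, 4}  B6 = {0, 5}
Tree: B1–B2, B1–B3, B1–B4, B1–B5, B4–B6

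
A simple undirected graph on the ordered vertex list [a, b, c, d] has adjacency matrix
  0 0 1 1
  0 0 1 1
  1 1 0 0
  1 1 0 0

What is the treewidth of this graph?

A width-2 tree decomposition is:
Bags: B1 = {a, c, d}  B2 = {b, c, d}
Tree: B1–B2
The largest bag has 3 vertices, giving width 2; this decomposition certifies tw(G) ≤ 2. The edges c–a–d–b–c form a cycle, so G is not a tree and its treewidth is at least 2. Hence tw(G) = 2 exactly.

2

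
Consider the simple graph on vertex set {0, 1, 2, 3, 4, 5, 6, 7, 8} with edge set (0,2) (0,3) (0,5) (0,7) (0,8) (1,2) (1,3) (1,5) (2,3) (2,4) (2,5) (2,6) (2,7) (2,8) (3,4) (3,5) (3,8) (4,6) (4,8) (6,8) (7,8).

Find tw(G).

3

A width-3 tree decomposition is:
Bags: B1 = {0, 2, 7, 8}  B2 = {0, 2, 3, 8}  B3 = {0, 2, 3, 5}  B4 = {2, 3, 4, 8}  B5 = {1, 2, 3, 5}  B6 = {2, 4, 6, 8}
Tree: B1–B2, B2–B3, B2–B4, B3–B5, B4–B6
Each bag holds 4 vertices, so the decomposition has width 3, which upper-bounds the treewidth. For the lower bound, the 4 vertices {0, 2, 3, 8} are pairwise adjacent, and any tree decomposition puts a clique entirely inside one bag — forcing width ≥ 3. The upper and lower bounds meet at 3, so that is the treewidth.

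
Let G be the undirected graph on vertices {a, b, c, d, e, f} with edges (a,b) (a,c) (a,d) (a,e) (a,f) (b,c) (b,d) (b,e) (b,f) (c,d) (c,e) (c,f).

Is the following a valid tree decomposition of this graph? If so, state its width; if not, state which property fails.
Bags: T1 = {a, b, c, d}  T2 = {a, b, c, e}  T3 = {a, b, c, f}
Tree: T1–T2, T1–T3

Yes; width 3.

Checking the three conditions: (i) the bags cover all of {a, b, c, d, e, f}; (ii) for each edge, some bag contains both endpoints; (iii) the bags containing any fixed vertex form a subtree. All hold, so the decomposition is valid with width 4 − 1 = 3.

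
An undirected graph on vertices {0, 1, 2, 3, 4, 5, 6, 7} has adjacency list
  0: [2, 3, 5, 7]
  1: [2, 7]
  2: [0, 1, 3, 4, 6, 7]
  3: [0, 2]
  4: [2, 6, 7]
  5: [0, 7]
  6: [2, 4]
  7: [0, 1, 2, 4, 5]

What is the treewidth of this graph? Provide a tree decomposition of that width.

Treewidth 2.
One such decomposition:
Bags: B1 = {2, 4, 7}  B2 = {0, 2, 7}  B3 = {0, 2, 3}  B4 = {0, 5, 7}  B5 = {1, 2, 7}  B6 = {2, 4, 6}
Tree: B1–B2, B2–B3, B2–B4, B2–B5, B1–B6

Each bag holds 3 vertices, so the decomposition has width 2, which upper-bounds the treewidth. On the other hand G contains the 3-clique {0, 2, 3}. A clique must lie in a single bag of any decomposition, so no decomposition can have width below 2. The upper and lower bounds meet at 2, so that is the treewidth.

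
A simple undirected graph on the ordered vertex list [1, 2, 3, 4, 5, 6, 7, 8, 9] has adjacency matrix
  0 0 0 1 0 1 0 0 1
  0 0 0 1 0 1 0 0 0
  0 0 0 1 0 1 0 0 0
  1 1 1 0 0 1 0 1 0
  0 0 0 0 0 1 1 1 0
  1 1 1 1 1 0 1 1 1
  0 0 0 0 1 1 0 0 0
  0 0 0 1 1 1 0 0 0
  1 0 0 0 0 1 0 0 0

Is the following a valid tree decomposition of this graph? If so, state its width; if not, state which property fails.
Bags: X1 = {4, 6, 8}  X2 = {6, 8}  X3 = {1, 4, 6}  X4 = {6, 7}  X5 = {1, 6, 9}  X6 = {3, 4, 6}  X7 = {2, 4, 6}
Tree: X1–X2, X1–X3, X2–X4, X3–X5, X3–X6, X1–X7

No — vertex 5 appears in no bag.

A tree decomposition must satisfy three properties: every vertex lies in some bag; for every edge, both endpoints lie together in some bag; and for every vertex, the bags containing it form a connected subtree. Here vertex 5 appears in no bag, so the decomposition is invalid.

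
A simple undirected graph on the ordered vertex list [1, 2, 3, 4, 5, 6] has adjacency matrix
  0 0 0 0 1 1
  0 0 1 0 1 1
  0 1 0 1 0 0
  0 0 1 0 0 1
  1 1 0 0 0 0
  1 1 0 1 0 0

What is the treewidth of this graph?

A width-2 tree decomposition is:
Bags: B1 = {1, 2, 5}  B2 = {1, 2, 6}  B3 = {2, 3, 6}  B4 = {3, 4, 6}
Tree: B1–B2, B2–B3, B3–B4
Every bag has size at most 3, so the width is 3 − 1 = 2 and tw(G) ≤ 2. The edges 5–1–6–2–5 form a cycle, so G is not a tree and its treewidth is at least 2. Combining the bounds, tw(G) = 2.

2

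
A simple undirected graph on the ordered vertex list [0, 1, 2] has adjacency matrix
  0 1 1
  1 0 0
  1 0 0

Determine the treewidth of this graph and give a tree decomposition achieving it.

Treewidth 1.
One optimal decomposition is:
Bags: B1 = {0, 2}  B2 = {0, 1}
Tree: B1–B2

The largest bag has 2 vertices, giving width 1; this decomposition certifies tw(G) ≤ 1. G has an edge, so its treewidth is at least 1. Therefore the treewidth is 1.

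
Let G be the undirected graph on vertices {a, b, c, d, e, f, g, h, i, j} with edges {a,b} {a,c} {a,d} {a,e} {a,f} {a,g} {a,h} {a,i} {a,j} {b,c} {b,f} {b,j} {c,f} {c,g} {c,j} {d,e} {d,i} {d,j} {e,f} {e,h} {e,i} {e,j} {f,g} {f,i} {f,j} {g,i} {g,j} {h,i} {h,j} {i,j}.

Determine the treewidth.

4

A width-4 tree decomposition is:
Bags: B1 = {a, e, f, i, j}  B2 = {a, f, g, i, j}  B3 = {a, c, f, g, j}  B4 = {a, b, c, f, j}  B5 = {a, d, e, i, j}  B6 = {a, e, h, i, j}
Tree: B1–B2, B2–B3, B3–B4, B1–B5, B1–B6
Every bag has size at most 5, so the width is 5 − 1 = 4 and tw(G) ≤ 4. For the lower bound, the 5 vertices {a, d, e, i, j} are pairwise adjacent, and any tree decomposition puts a clique entirely inside one bag — forcing width ≥ 4. Combining the bounds, tw(G) = 4.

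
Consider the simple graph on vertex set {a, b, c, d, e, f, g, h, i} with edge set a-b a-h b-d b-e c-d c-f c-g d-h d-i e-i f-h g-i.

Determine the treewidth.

A width-3 tree decomposition is:
Bags: B1 = {b, e, g, i}  B2 = {b, d, g, i}  B3 = {b, c, d, g}  B4 = {a, b, c, d}  B5 = {a, c, d, h}  B6 = {a, c, f, h}
Tree: B1–B2, B2–B3, B3–B4, B4–B5, B5–B6
Every bag has size at most 4, so the width is 4 − 1 = 3 and tw(G) ≤ 3. For the lower bound: the 4 vertex sets {e,g,i}, {b}, {d}, {a,c,f,h} are disjoint, each induces a connected subgraph, and every pair is joined by at least one edge of G. Contracting each set to a single vertex therefore yields K_{4} as a minor, and since treewidth is minor-monotone, tw(G) ≥ tw(K_{4}) = 3. Therefore the treewidth is 3.

3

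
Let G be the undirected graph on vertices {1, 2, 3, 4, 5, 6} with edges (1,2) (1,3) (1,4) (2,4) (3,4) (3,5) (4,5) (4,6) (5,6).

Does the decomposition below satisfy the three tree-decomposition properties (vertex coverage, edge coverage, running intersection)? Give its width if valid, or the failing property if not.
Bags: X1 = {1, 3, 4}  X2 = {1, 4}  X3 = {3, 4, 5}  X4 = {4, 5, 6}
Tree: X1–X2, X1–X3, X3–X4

A tree decomposition must satisfy three properties: every vertex lies in some bag; for every edge, both endpoints lie together in some bag; and for every vertex, the bags containing it form a connected subtree. Here vertex 2 appears in no bag, so the decomposition is invalid.

No — vertex 2 appears in no bag.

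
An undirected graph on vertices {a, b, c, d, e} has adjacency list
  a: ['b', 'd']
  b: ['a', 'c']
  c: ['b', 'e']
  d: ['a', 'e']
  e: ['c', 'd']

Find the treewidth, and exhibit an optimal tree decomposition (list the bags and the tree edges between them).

Every bag has size at most 3, so the width is 3 − 1 = 2 and tw(G) ≤ 2. For the lower bound, G contains the cycle b–c–e–d–a–b, so G is not a forest; only forests have treewidth ≤ 1, hence tw(G) ≥ 2. The upper and lower bounds meet at 2, so that is the treewidth.

Treewidth 2.
Bags: B1 = {b, c, e}  B2 = {b, d, e}  B3 = {a, b, d}
Tree: B1–B2, B2–B3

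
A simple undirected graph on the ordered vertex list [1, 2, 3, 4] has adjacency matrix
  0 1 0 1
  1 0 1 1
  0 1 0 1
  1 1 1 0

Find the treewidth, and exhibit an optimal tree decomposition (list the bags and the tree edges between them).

Each bag holds 3 vertices, so the decomposition has width 2, which upper-bounds the treewidth. Conversely, {1, 2, 4} is a clique of size 3, and the vertices of any clique must share a bag in every tree decomposition; so some bag has ≥ 3 vertices and tw(G) ≥ 2. The upper and lower bounds meet at 2, so that is the treewidth.

Treewidth 2.
One optimal decomposition is:
Bags: B1 = {1, 2, 4}  B2 = {2, 3, 4}
Tree: B1–B2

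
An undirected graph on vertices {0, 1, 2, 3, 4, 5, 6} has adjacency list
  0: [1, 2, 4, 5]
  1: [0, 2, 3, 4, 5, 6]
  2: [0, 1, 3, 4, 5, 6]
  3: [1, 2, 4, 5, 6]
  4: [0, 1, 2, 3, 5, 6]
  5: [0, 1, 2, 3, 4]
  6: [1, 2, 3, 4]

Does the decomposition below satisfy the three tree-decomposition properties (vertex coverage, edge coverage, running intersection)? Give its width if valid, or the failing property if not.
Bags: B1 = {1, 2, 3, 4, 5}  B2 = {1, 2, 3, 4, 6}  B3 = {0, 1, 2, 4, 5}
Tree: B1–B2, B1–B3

Every vertex of G appears in some bag (union = {0, 1, 2, 3, 4, 5, 6}); every edge is covered by a bag; and for each vertex v the set of bags containing v is connected in the bag tree. The decomposition is therefore valid. The largest bag has 5 vertices, so the width is 4.

Yes; width 4.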